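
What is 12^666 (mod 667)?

492

12^1 ≡ 12 (mod 667)
12^2 ≡ 12^2 = 144 ≡ 144 (mod 667)
12^4 ≡ 144^2 = 20736 ≡ 59 (mod 667)
12^8 ≡ 59^2 = 3481 ≡ 146 (mod 667)
12^16 ≡ 146^2 = 21316 ≡ 639 (mod 667)
12^32 ≡ 639^2 = 408321 ≡ 117 (mod 667)
12^64 ≡ 117^2 = 13689 ≡ 349 (mod 667)
12^128 ≡ 349^2 = 121801 ≡ 407 (mod 667)
12^256 ≡ 407^2 = 165649 ≡ 233 (mod 667)
12^512 ≡ 233^2 = 54289 ≡ 262 (mod 667)
666 = 512 + 128 + 16 + 8 + 2 in binary powers of 2.
So 12^666 ≡ 262 · 407 · 639 · 146 · 144 ≡ 492 (mod 667).
Since 492 ≠ 1, base 12 is a Fermat witness: 667 is composite.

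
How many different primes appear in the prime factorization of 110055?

5

110055 = 3 · 36685
36685 = 5 · 7337
7337 = 11 · 667
667 = 23 · 29
110055 = 3 · 5 · 11 · 23 · 29, which has 5 distinct prime factors.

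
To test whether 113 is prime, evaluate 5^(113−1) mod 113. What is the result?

1

5^1 ≡ 5 (mod 113)
5^2 ≡ 5^2 = 25 ≡ 25 (mod 113)
5^4 ≡ 25^2 = 625 ≡ 60 (mod 113)
5^8 ≡ 60^2 = 3600 ≡ 97 (mod 113)
5^16 ≡ 97^2 = 9409 ≡ 30 (mod 113)
5^32 ≡ 30^2 = 900 ≡ 109 (mod 113)
5^64 ≡ 109^2 = 11881 ≡ 16 (mod 113)
112 = 64 + 32 + 16 in binary powers of 2.
So 5^112 ≡ 16 · 109 · 30 ≡ 1 (mod 113).
Since the result is 1, base 5 gives no evidence that 113 is composite.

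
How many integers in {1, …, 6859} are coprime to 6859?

6498

Factor: 6859 = 19^3.
φ(6859) = 19^2·(19−1) = 6498.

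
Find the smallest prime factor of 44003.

79

44003 is odd.
Digit sum 11, not divisible by 3.
Ends in 3: not divisible by 5.
7: 44003 = 7·6286 + 1
11: 44003 = 11·4000 + 3
13: 44003 = 13·3384 + 11
17: 44003 = 17·2588 + 7
19: 44003 = 19·2315 + 18
23: 44003 = 23·1913 + 4
29: 44003 = 29·1517 + 10
31: 44003 = 31·1419 + 14
37: 44003 = 37·1189 + 10
41: 44003 = 41·1073 + 10
43: 44003 = 43·1023 + 14
47: 44003 = 47·936 + 11
53: 44003 = 53·830 + 13
59: 44003 = 59·745 + 48
61: 44003 = 61·721 + 22
67: 44003 = 67·656 + 51
71: 44003 = 71·619 + 54
73: 44003 = 73·602 + 57
79: 44003 = 79·557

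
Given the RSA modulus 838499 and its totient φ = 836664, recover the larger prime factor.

983

φ(n) = (p−1)(q−1) = n − (p+q) + 1, so p + q = 838499 − 836664 + 1 = 1836.
p and q are the roots of t² − 1836t + 838499 = 0.
Discriminant: 1836² − 4·838499 = 3370896 − 3353996 = 16900; √16900 = 130.
q = (1836 − 130)/2 = 853, p = (1836 + 130)/2 = 983.
Check: 853 · 983 = 838499.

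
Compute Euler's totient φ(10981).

10764

Factor: 10981 = 79 · 139.
φ(10981) = (79−1) · (139−1) = 78 · 138 = 10764.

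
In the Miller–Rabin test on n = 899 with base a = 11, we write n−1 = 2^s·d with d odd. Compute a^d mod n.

823

899 − 1 = 898 = 2^1 · 449, so d = 449.
11^1 ≡ 11 (mod 899)
11^2 ≡ 11^2 = 121 ≡ 121 (mod 899)
11^4 ≡ 121^2 = 14641 ≡ 257 (mod 899)
11^8 ≡ 257^2 = 66049 ≡ 422 (mod 899)
11^16 ≡ 422^2 = 178084 ≡ 82 (mod 899)
11^32 ≡ 82^2 = 6724 ≡ 431 (mod 899)
11^64 ≡ 431^2 = 185761 ≡ 567 (mod 899)
11^128 ≡ 567^2 = 321489 ≡ 546 (mod 899)
11^256 ≡ 546^2 = 298116 ≡ 547 (mod 899)
449 = 256 + 128 + 64 + 1 in binary powers of 2.
So 11^449 ≡ 547 · 546 · 567 · 11 ≡ 823 (mod 899).
Squaring chain: 823; never reaches −1, so base 11 is a Miller–Rabin witness that 899 is composite.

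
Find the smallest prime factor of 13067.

73

13067 is odd.
Digit sum 17, not divisible by 3.
Ends in 7: not divisible by 5.
7: 13067 = 7·1866 + 5
11: 13067 = 11·1187 + 10
13: 13067 = 13·1005 + 2
17: 13067 = 17·768 + 11
19: 13067 = 19·687 + 14
23: 13067 = 23·568 + 3
29: 13067 = 29·450 + 17
31: 13067 = 31·421 + 16
37: 13067 = 37·353 + 6
41: 13067 = 41·318 + 29
43: 13067 = 43·303 + 38
47: 13067 = 47·278 + 1
53: 13067 = 53·246 + 29
59: 13067 = 59·221 + 28
61: 13067 = 61·214 + 13
67: 13067 = 67·195 + 2
71: 13067 = 71·184 + 3
73: 13067 = 73·179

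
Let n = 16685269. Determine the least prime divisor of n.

61

16685269 is odd.
Digit sum 43, not divisible by 3.
Ends in 9: not divisible by 5.
7: 16685269 = 7·2383609 + 6
11: 16685269 = 11·1516842 + 7
13: 16685269 = 13·1283482 + 3
17: 16685269 = 17·981486 + 7
19: 16685269 = 19·878172 + 1
23: 16685269 = 23·725446 + 11
29: 16685269 = 29·575354 + 3
31: 16685269 = 31·538234 + 15
37: 16685269 = 37·450953 + 8
41: 16685269 = 41·406957 + 32
43: 16685269 = 43·388029 + 22
47: 16685269 = 47·355005 + 34
53: 16685269 = 53·314816 + 21
59: 16685269 = 59·282801 + 10
61: 16685269 = 61·273529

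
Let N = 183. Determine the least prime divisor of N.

183 is odd.
Digit sum 12, divisible by 3.

3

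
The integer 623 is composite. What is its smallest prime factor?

7

623 is odd.
Digit sum 11, not divisible by 3.
Ends in 3: not divisible by 5.
7: 623 = 7·89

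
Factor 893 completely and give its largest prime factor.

893 = 19 · 47
47 is prime.
So 893 = 19 · 47; the largest prime factor is 47.

47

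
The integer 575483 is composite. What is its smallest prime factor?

23

575483 is odd.
Digit sum 32, not divisible by 3.
Ends in 3: not divisible by 5.
7: 575483 = 7·82211 + 6
11: 575483 = 11·52316 + 7
13: 575483 = 13·44267 + 12
17: 575483 = 17·33851 + 16
19: 575483 = 19·30288 + 11
23: 575483 = 23·25021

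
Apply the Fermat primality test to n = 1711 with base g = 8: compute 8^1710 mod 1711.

789

8^1 ≡ 8 (mod 1711)
8^2 ≡ 8^2 = 64 ≡ 64 (mod 1711)
8^4 ≡ 64^2 = 4096 ≡ 674 (mod 1711)
8^8 ≡ 674^2 = 454276 ≡ 861 (mod 1711)
8^16 ≡ 861^2 = 741321 ≡ 458 (mod 1711)
8^32 ≡ 458^2 = 209764 ≡ 1022 (mod 1711)
8^64 ≡ 1022^2 = 1044484 ≡ 774 (mod 1711)
8^128 ≡ 774^2 = 599076 ≡ 226 (mod 1711)
8^256 ≡ 226^2 = 51076 ≡ 1457 (mod 1711)
8^512 ≡ 1457^2 = 2122849 ≡ 1209 (mod 1711)
8^1024 ≡ 1209^2 = 1461681 ≡ 487 (mod 1711)
1710 = 1024 + 512 + 128 + 32 + 8 + 4 + 2 in binary powers of 2.
So 8^1710 ≡ 487 · 1209 · 226 · 1022 · 861 · 674 · 64 ≡ 789 (mod 1711).
Since 789 ≠ 1, base 8 is a Fermat witness: 1711 is composite.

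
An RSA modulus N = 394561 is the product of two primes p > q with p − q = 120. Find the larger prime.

691

Since p = q + 120, we have 394561 = q(q + 120), so q² + 120q − 394561 = 0.
Discriminant: 120² + 4·394561 = 14400 + 1578244 = 1592644; √1592644 = 1262.
q = (−120 + 1262)/2 = 571, and p = q + 120 = 691.
Check: 571 · 691 = 394561.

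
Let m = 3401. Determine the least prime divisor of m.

3401 is odd.
Digit sum 8, not divisible by 3.
Ends in 1: not divisible by 5.
7: 3401 = 7·485 + 6
11: 3401 = 11·309 + 2
13: 3401 = 13·261 + 8
17: 3401 = 17·200 + 1
19: 3401 = 19·179

19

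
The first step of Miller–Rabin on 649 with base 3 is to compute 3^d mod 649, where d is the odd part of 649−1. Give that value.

649 − 1 = 648 = 2^3 · 81, so d = 81.
3^1 ≡ 3 (mod 649)
3^2 ≡ 3^2 = 9 ≡ 9 (mod 649)
3^4 ≡ 9^2 = 81 ≡ 81 (mod 649)
3^8 ≡ 81^2 = 6561 ≡ 71 (mod 649)
3^16 ≡ 71^2 = 5041 ≡ 498 (mod 649)
3^32 ≡ 498^2 = 248004 ≡ 86 (mod 649)
3^64 ≡ 86^2 = 7396 ≡ 257 (mod 649)
81 = 64 + 16 + 1 in binary powers of 2.
So 3^81 ≡ 257 · 498 · 3 ≡ 399 (mod 649).
Squaring chain: 399 → 196 → 125; never reaches −1, so base 3 is a Miller–Rabin witness that 649 is composite.

399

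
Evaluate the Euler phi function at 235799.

Factor: 235799 = 29 · 47 · 173.
φ(235799) = (29−1) · (47−1) · (173−1) = 28 · 46 · 172 = 221536.

221536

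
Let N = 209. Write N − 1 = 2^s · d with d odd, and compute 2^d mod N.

209 − 1 = 208 = 2^4 · 13, so d = 13.
2^1 ≡ 2 (mod 209)
2^2 ≡ 2^2 = 4 ≡ 4 (mod 209)
2^4 ≡ 4^2 = 16 ≡ 16 (mod 209)
2^8 ≡ 16^2 = 256 ≡ 47 (mod 209)
13 = 8 + 4 + 1 in binary powers of 2.
So 2^13 ≡ 47 · 16 · 2 ≡ 41 (mod 209).
Squaring chain: 41 → 9 → 81 → 82; never reaches −1, so base 2 is a Miller–Rabin witness that 209 is composite.

41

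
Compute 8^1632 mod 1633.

8^1 ≡ 8 (mod 1633)
8^2 ≡ 8^2 = 64 ≡ 64 (mod 1633)
8^4 ≡ 64^2 = 4096 ≡ 830 (mod 1633)
8^8 ≡ 830^2 = 688900 ≡ 1407 (mod 1633)
8^16 ≡ 1407^2 = 1979649 ≡ 453 (mod 1633)
8^32 ≡ 453^2 = 205209 ≡ 1084 (mod 1633)
8^64 ≡ 1084^2 = 1175056 ≡ 929 (mod 1633)
8^128 ≡ 929^2 = 863041 ≡ 817 (mod 1633)
8^256 ≡ 817^2 = 667489 ≡ 1225 (mod 1633)
8^512 ≡ 1225^2 = 1500625 ≡ 1531 (mod 1633)
8^1024 ≡ 1531^2 = 2343961 ≡ 606 (mod 1633)
1632 = 1024 + 512 + 64 + 32 in binary powers of 2.
So 8^1632 ≡ 606 · 1531 · 929 · 1084 ≡ 324 (mod 1633).
Since 324 ≠ 1, base 8 is a Fermat witness: 1633 is composite.

324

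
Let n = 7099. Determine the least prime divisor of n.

7099 is odd.
Digit sum 25, not divisible by 3.
Ends in 9: not divisible by 5.
7: 7099 = 7·1014 + 1
11: 7099 = 11·645 + 4
13: 7099 = 13·546 + 1
17: 7099 = 17·417 + 10
19: 7099 = 19·373 + 12
23: 7099 = 23·308 + 15
29: 7099 = 29·244 + 23
31: 7099 = 31·229

31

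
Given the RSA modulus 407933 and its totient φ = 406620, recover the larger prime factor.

811

φ(n) = (p−1)(q−1) = n − (p+q) + 1, so p + q = 407933 − 406620 + 1 = 1314.
p and q are the roots of t² − 1314t + 407933 = 0.
Discriminant: 1314² − 4·407933 = 1726596 − 1631732 = 94864; √94864 = 308.
q = (1314 − 308)/2 = 503, p = (1314 + 308)/2 = 811.
Check: 503 · 811 = 407933.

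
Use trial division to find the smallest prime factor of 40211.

40211 is odd.
Digit sum 8, not divisible by 3.
Ends in 1: not divisible by 5.
7: 40211 = 7·5744 + 3
11: 40211 = 11·3655 + 6
13: 40211 = 13·3093 + 2
17: 40211 = 17·2365 + 6
19: 40211 = 19·2116 + 7
23: 40211 = 23·1748 + 7
29: 40211 = 29·1386 + 17
31: 40211 = 31·1297 + 4
37: 40211 = 37·1086 + 29
41: 40211 = 41·980 + 31
43: 40211 = 43·935 + 6
47: 40211 = 47·855 + 26
53: 40211 = 53·758 + 37
59: 40211 = 59·681 + 32
61: 40211 = 61·659 + 12
67: 40211 = 67·600 + 11
71: 40211 = 71·566 + 25
73: 40211 = 73·550 + 61
79: 40211 = 79·509

79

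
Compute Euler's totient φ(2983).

2808

Factor: 2983 = 19 · 157.
φ(2983) = (19−1) · (157−1) = 18 · 156 = 2808.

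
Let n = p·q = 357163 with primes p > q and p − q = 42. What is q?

Since p = q + 42, we have 357163 = q(q + 42), so q² + 42q − 357163 = 0.
Discriminant: 42² + 4·357163 = 1764 + 1428652 = 1430416; √1430416 = 1196.
q = (−42 + 1196)/2 = 577, and p = q + 42 = 619.
Check: 577 · 619 = 357163.

577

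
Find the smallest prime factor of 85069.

85069 is odd.
Digit sum 28, not divisible by 3.
Ends in 9: not divisible by 5.
7: 85069 = 7·12152 + 5
11: 85069 = 11·7733 + 6
13: 85069 = 13·6543 + 10
17: 85069 = 17·5004 + 1
19: 85069 = 19·4477 + 6
23: 85069 = 23·3698 + 15
29: 85069 = 29·2933 + 12
31: 85069 = 31·2744 + 5
37: 85069 = 37·2299 + 6
41: 85069 = 41·2074 + 35
43: 85069 = 43·1978 + 15
47: 85069 = 47·1809 + 46
53: 85069 = 53·1605 + 4
59: 85069 = 59·1441 + 50
61: 85069 = 61·1394 + 35
67: 85069 = 67·1269 + 46
71: 85069 = 71·1198 + 11
73: 85069 = 73·1165 + 24
79: 85069 = 79·1076 + 65
83: 85069 = 83·1024 + 77
89: 85069 = 89·955 + 74
97: 85069 = 97·877

97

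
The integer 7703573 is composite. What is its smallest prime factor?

89

7703573 is odd.
Digit sum 32, not divisible by 3.
Ends in 3: not divisible by 5.
7: 7703573 = 7·1100510 + 3
11: 7703573 = 11·700324 + 9
13: 7703573 = 13·592582 + 7
17: 7703573 = 17·453151 + 6
19: 7703573 = 19·405451 + 4
23: 7703573 = 23·334937 + 22
29: 7703573 = 29·265640 + 13
31: 7703573 = 31·248502 + 11
37: 7703573 = 37·208204 + 25
41: 7703573 = 41·187892 + 1
43: 7703573 = 43·179152 + 37
47: 7703573 = 47·163905 + 38
53: 7703573 = 53·145350 + 23
59: 7703573 = 59·130569 + 2
61: 7703573 = 61·126288 + 5
67: 7703573 = 67·114978 + 47
71: 7703573 = 71·108501 + 2
73: 7703573 = 73·105528 + 29
79: 7703573 = 79·97513 + 46
83: 7703573 = 83·92814 + 11
89: 7703573 = 89·86557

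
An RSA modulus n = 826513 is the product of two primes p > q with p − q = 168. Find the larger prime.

997

Since p = q + 168, we have 826513 = q(q + 168), so q² + 168q − 826513 = 0.
Discriminant: 168² + 4·826513 = 28224 + 3306052 = 3334276; √3334276 = 1826.
q = (−168 + 1826)/2 = 829, and p = q + 168 = 997.
Check: 829 · 997 = 826513.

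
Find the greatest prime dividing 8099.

89

8099 = 7 · 1157
1157 = 13 · 89
89 is prime.
So 8099 = 7 · 13 · 89; the largest prime factor is 89.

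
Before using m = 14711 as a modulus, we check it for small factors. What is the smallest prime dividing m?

14711 is odd.
Digit sum 14, not divisible by 3.
Ends in 1: not divisible by 5.
7: 14711 = 7·2101 + 4
11: 14711 = 11·1337 + 4
13: 14711 = 13·1131 + 8
17: 14711 = 17·865 + 6
19: 14711 = 19·774 + 5
23: 14711 = 23·639 + 14
29: 14711 = 29·507 + 8
31: 14711 = 31·474 + 17
37: 14711 = 37·397 + 22
41: 14711 = 41·358 + 33
43: 14711 = 43·342 + 5
47: 14711 = 47·313

47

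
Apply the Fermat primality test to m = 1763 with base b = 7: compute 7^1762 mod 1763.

1197

7^1 ≡ 7 (mod 1763)
7^2 ≡ 7^2 = 49 ≡ 49 (mod 1763)
7^4 ≡ 49^2 = 2401 ≡ 638 (mod 1763)
7^8 ≡ 638^2 = 407044 ≡ 1554 (mod 1763)
7^16 ≡ 1554^2 = 2414916 ≡ 1369 (mod 1763)
7^32 ≡ 1369^2 = 1874161 ≡ 92 (mod 1763)
7^64 ≡ 92^2 = 8464 ≡ 1412 (mod 1763)
7^128 ≡ 1412^2 = 1993744 ≡ 1554 (mod 1763)
7^256 ≡ 1554^2 = 2414916 ≡ 1369 (mod 1763)
7^512 ≡ 1369^2 = 1874161 ≡ 92 (mod 1763)
7^1024 ≡ 92^2 = 8464 ≡ 1412 (mod 1763)
1762 = 1024 + 512 + 128 + 64 + 32 + 2 in binary powers of 2.
So 7^1762 ≡ 1412 · 92 · 1554 · 1412 · 92 · 49 ≡ 1197 (mod 1763).
Since 1197 ≠ 1, base 7 is a Fermat witness: 1763 is composite.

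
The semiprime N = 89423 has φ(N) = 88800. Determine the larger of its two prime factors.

401

φ(n) = (p−1)(q−1) = n − (p+q) + 1, so p + q = 89423 − 88800 + 1 = 624.
p and q are the roots of t² − 624t + 89423 = 0.
Discriminant: 624² − 4·89423 = 389376 − 357692 = 31684; √31684 = 178.
q = (624 − 178)/2 = 223, p = (624 + 178)/2 = 401.
Check: 223 · 401 = 89423.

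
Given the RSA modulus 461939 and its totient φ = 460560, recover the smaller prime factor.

571

φ(n) = (p−1)(q−1) = n − (p+q) + 1, so p + q = 461939 − 460560 + 1 = 1380.
p and q are the roots of t² − 1380t + 461939 = 0.
Discriminant: 1380² − 4·461939 = 1904400 − 1847756 = 56644; √56644 = 238.
q = (1380 − 238)/2 = 571, p = (1380 + 238)/2 = 809.
Check: 571 · 809 = 461939.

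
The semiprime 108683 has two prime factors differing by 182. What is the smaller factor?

251

Since p = q + 182, we have 108683 = q(q + 182), so q² + 182q − 108683 = 0.
Discriminant: 182² + 4·108683 = 33124 + 434732 = 467856; √467856 = 684.
q = (−182 + 684)/2 = 251, and p = q + 182 = 433.
Check: 251 · 433 = 108683.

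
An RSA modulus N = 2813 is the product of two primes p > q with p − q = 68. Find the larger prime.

97

Since p = q + 68, we have 2813 = q(q + 68), so q² + 68q − 2813 = 0.
Discriminant: 68² + 4·2813 = 4624 + 11252 = 15876; √15876 = 126.
q = (−68 + 126)/2 = 29, and p = q + 68 = 97.
Check: 29 · 97 = 2813.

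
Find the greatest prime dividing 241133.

67

241133 = 59 · 4087
4087 = 61 · 67
67 is prime.
So 241133 = 59 · 61 · 67; the largest prime factor is 67.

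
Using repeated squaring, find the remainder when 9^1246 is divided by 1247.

9^1 ≡ 9 (mod 1247)
9^2 ≡ 9^2 = 81 ≡ 81 (mod 1247)
9^4 ≡ 81^2 = 6561 ≡ 326 (mod 1247)
9^8 ≡ 326^2 = 106276 ≡ 281 (mod 1247)
9^16 ≡ 281^2 = 78961 ≡ 400 (mod 1247)
9^32 ≡ 400^2 = 160000 ≡ 384 (mod 1247)
9^64 ≡ 384^2 = 147456 ≡ 310 (mod 1247)
9^128 ≡ 310^2 = 96100 ≡ 81 (mod 1247)
9^256 ≡ 81^2 = 6561 ≡ 326 (mod 1247)
9^512 ≡ 326^2 = 106276 ≡ 281 (mod 1247)
9^1024 ≡ 281^2 = 78961 ≡ 400 (mod 1247)
1246 = 1024 + 128 + 64 + 16 + 8 + 4 + 2 in binary powers of 2.
So 9^1246 ≡ 400 · 81 · 310 · 400 · 281 · 326 · 81 ≡ 552 (mod 1247).
Since 552 ≠ 1, base 9 is a Fermat witness: 1247 is composite.

552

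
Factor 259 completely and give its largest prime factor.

37

259 = 7 · 37
37 is prime.
So 259 = 7 · 37; the largest prime factor is 37.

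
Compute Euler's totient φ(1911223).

1864800

Factor: 1911223 = 101 · 127 · 149.
φ(1911223) = (101−1) · (127−1) · (149−1) = 100 · 126 · 148 = 1864800.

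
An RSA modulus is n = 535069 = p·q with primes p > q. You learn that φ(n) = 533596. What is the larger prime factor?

φ(n) = (p−1)(q−1) = n − (p+q) + 1, so p + q = 535069 − 533596 + 1 = 1474.
p and q are the roots of t² − 1474t + 535069 = 0.
Discriminant: 1474² − 4·535069 = 2172676 − 2140276 = 32400; √32400 = 180.
q = (1474 − 180)/2 = 647, p = (1474 + 180)/2 = 827.
Check: 647 · 827 = 535069.

827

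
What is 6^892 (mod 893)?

291

6^1 ≡ 6 (mod 893)
6^2 ≡ 6^2 = 36 ≡ 36 (mod 893)
6^4 ≡ 36^2 = 1296 ≡ 403 (mod 893)
6^8 ≡ 403^2 = 162409 ≡ 776 (mod 893)
6^16 ≡ 776^2 = 602176 ≡ 294 (mod 893)
6^32 ≡ 294^2 = 86436 ≡ 708 (mod 893)
6^64 ≡ 708^2 = 501264 ≡ 291 (mod 893)
6^128 ≡ 291^2 = 84681 ≡ 739 (mod 893)
6^256 ≡ 739^2 = 546121 ≡ 498 (mod 893)
6^512 ≡ 498^2 = 248004 ≡ 643 (mod 893)
892 = 512 + 256 + 64 + 32 + 16 + 8 + 4 in binary powers of 2.
So 6^892 ≡ 643 · 498 · 291 · 708 · 294 · 776 · 403 ≡ 291 (mod 893).
Since 291 ≠ 1, base 6 is a Fermat witness: 893 is composite.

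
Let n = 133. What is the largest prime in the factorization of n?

133 = 7 · 19
19 is prime.
So 133 = 7 · 19; the largest prime factor is 19.

19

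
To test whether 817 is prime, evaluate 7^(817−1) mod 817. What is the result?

1

7^1 ≡ 7 (mod 817)
7^2 ≡ 7^2 = 49 ≡ 49 (mod 817)
7^4 ≡ 49^2 = 2401 ≡ 767 (mod 817)
7^8 ≡ 767^2 = 588289 ≡ 49 (mod 817)
7^16 ≡ 49^2 = 2401 ≡ 767 (mod 817)
7^32 ≡ 767^2 = 588289 ≡ 49 (mod 817)
7^64 ≡ 49^2 = 2401 ≡ 767 (mod 817)
7^128 ≡ 767^2 = 588289 ≡ 49 (mod 817)
7^256 ≡ 49^2 = 2401 ≡ 767 (mod 817)
7^512 ≡ 767^2 = 588289 ≡ 49 (mod 817)
816 = 512 + 256 + 32 + 16 in binary powers of 2.
So 7^816 ≡ 49 · 767 · 49 · 767 ≡ 1 (mod 817).
Since the result is 1, base 7 gives no evidence that 817 is composite.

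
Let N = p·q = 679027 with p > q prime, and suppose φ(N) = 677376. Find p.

φ(n) = (p−1)(q−1) = n − (p+q) + 1, so p + q = 679027 − 677376 + 1 = 1652.
p and q are the roots of t² − 1652t + 679027 = 0.
Discriminant: 1652² − 4·679027 = 2729104 − 2716108 = 12996; √12996 = 114.
q = (1652 − 114)/2 = 769, p = (1652 + 114)/2 = 883.
Check: 769 · 883 = 679027.

883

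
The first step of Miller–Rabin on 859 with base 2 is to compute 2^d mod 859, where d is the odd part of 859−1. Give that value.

858

859 − 1 = 858 = 2^1 · 429, so d = 429.
2^1 ≡ 2 (mod 859)
2^2 ≡ 2^2 = 4 ≡ 4 (mod 859)
2^4 ≡ 4^2 = 16 ≡ 16 (mod 859)
2^8 ≡ 16^2 = 256 ≡ 256 (mod 859)
2^16 ≡ 256^2 = 65536 ≡ 252 (mod 859)
2^32 ≡ 252^2 = 63504 ≡ 797 (mod 859)
2^64 ≡ 797^2 = 635209 ≡ 408 (mod 859)
2^128 ≡ 408^2 = 166464 ≡ 677 (mod 859)
2^256 ≡ 677^2 = 458329 ≡ 482 (mod 859)
429 = 256 + 128 + 32 + 8 + 4 + 1 in binary powers of 2.
So 2^429 ≡ 482 · 677 · 797 · 256 · 16 · 2 ≡ 858 (mod 859).
Since 2^d ≡ 858 (mod 859), base 2 does not prove 859 composite.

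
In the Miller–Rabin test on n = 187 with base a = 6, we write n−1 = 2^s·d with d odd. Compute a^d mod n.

187 − 1 = 186 = 2^1 · 93, so d = 93.
6^1 ≡ 6 (mod 187)
6^2 ≡ 6^2 = 36 ≡ 36 (mod 187)
6^4 ≡ 36^2 = 1296 ≡ 174 (mod 187)
6^8 ≡ 174^2 = 30276 ≡ 169 (mod 187)
6^16 ≡ 169^2 = 28561 ≡ 137 (mod 187)
6^32 ≡ 137^2 = 18769 ≡ 69 (mod 187)
6^64 ≡ 69^2 = 4761 ≡ 86 (mod 187)
93 = 64 + 16 + 8 + 4 + 1 in binary powers of 2.
So 6^93 ≡ 86 · 137 · 169 · 174 · 6 ≡ 95 (mod 187).
Squaring chain: 95; never reaches −1, so base 6 is a Miller–Rabin witness that 187 is composite.

95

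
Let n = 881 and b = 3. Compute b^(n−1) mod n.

1

3^1 ≡ 3 (mod 881)
3^2 ≡ 3^2 = 9 ≡ 9 (mod 881)
3^4 ≡ 9^2 = 81 ≡ 81 (mod 881)
3^8 ≡ 81^2 = 6561 ≡ 394 (mod 881)
3^16 ≡ 394^2 = 155236 ≡ 180 (mod 881)
3^32 ≡ 180^2 = 32400 ≡ 684 (mod 881)
3^64 ≡ 684^2 = 467856 ≡ 45 (mod 881)
3^128 ≡ 45^2 = 2025 ≡ 263 (mod 881)
3^256 ≡ 263^2 = 69169 ≡ 451 (mod 881)
3^512 ≡ 451^2 = 203401 ≡ 771 (mod 881)
880 = 512 + 256 + 64 + 32 + 16 in binary powers of 2.
So 3^880 ≡ 771 · 451 · 45 · 684 · 180 ≡ 1 (mod 881).
Since the result is 1, base 3 gives no evidence that 881 is composite.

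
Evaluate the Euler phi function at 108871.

Factor: 108871 = 7 · 103 · 151.
φ(108871) = (7−1) · (103−1) · (151−1) = 6 · 102 · 150 = 91800.

91800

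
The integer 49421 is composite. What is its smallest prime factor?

49421 is odd.
Digit sum 20, not divisible by 3.
Ends in 1: not divisible by 5.
7: 49421 = 7·7060 + 1
11: 49421 = 11·4492 + 9
13: 49421 = 13·3801 + 8
17: 49421 = 17·2907 + 2
19: 49421 = 19·2601 + 2
23: 49421 = 23·2148 + 17
29: 49421 = 29·1704 + 5
31: 49421 = 31·1594 + 7
37: 49421 = 37·1335 + 26
41: 49421 = 41·1205 + 16
43: 49421 = 43·1149 + 14
47: 49421 = 47·1051 + 24
53: 49421 = 53·932 + 25
59: 49421 = 59·837 + 38
61: 49421 = 61·810 + 11
67: 49421 = 67·737 + 42
71: 49421 = 71·696 + 5
73: 49421 = 73·677

73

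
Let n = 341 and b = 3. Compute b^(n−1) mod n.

3^1 ≡ 3 (mod 341)
3^2 ≡ 3^2 = 9 ≡ 9 (mod 341)
3^4 ≡ 9^2 = 81 ≡ 81 (mod 341)
3^8 ≡ 81^2 = 6561 ≡ 82 (mod 341)
3^16 ≡ 82^2 = 6724 ≡ 245 (mod 341)
3^32 ≡ 245^2 = 60025 ≡ 9 (mod 341)
3^64 ≡ 9^2 = 81 ≡ 81 (mod 341)
3^128 ≡ 81^2 = 6561 ≡ 82 (mod 341)
3^256 ≡ 82^2 = 6724 ≡ 245 (mod 341)
340 = 256 + 64 + 16 + 4 in binary powers of 2.
So 3^340 ≡ 245 · 81 · 245 · 81 ≡ 56 (mod 341).
Since 56 ≠ 1, base 3 is a Fermat witness: 341 is composite.

56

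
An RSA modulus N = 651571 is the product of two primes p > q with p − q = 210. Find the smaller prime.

709

Since p = q + 210, we have 651571 = q(q + 210), so q² + 210q − 651571 = 0.
Discriminant: 210² + 4·651571 = 44100 + 2606284 = 2650384; √2650384 = 1628.
q = (−210 + 1628)/2 = 709, and p = q + 210 = 919.
Check: 709 · 919 = 651571.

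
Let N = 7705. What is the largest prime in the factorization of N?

67

7705 = 5 · 1541
1541 = 23 · 67
67 is prime.
So 7705 = 5 · 23 · 67; the largest prime factor is 67.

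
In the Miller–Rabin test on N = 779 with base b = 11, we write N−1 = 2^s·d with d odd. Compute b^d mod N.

767

779 − 1 = 778 = 2^1 · 389, so d = 389.
11^1 ≡ 11 (mod 779)
11^2 ≡ 11^2 = 121 ≡ 121 (mod 779)
11^4 ≡ 121^2 = 14641 ≡ 619 (mod 779)
11^8 ≡ 619^2 = 383161 ≡ 672 (mod 779)
11^16 ≡ 672^2 = 451584 ≡ 543 (mod 779)
11^32 ≡ 543^2 = 294849 ≡ 387 (mod 779)
11^64 ≡ 387^2 = 149769 ≡ 201 (mod 779)
11^128 ≡ 201^2 = 40401 ≡ 672 (mod 779)
11^256 ≡ 672^2 = 451584 ≡ 543 (mod 779)
389 = 256 + 128 + 4 + 1 in binary powers of 2.
So 11^389 ≡ 543 · 672 · 619 · 11 ≡ 767 (mod 779).
Squaring chain: 767; never reaches −1, so base 11 is a Miller–Rabin witness that 779 is composite.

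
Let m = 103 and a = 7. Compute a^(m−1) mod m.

1

7^1 ≡ 7 (mod 103)
7^2 ≡ 7^2 = 49 ≡ 49 (mod 103)
7^4 ≡ 49^2 = 2401 ≡ 32 (mod 103)
7^8 ≡ 32^2 = 1024 ≡ 97 (mod 103)
7^16 ≡ 97^2 = 9409 ≡ 36 (mod 103)
7^32 ≡ 36^2 = 1296 ≡ 60 (mod 103)
7^64 ≡ 60^2 = 3600 ≡ 98 (mod 103)
102 = 64 + 32 + 4 + 2 in binary powers of 2.
So 7^102 ≡ 98 · 60 · 32 · 49 ≡ 1 (mod 103).
Since the result is 1, base 7 gives no evidence that 103 is composite.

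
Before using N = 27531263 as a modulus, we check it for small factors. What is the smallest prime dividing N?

79

27531263 is odd.
Digit sum 29, not divisible by 3.
Ends in 3: not divisible by 5.
7: 27531263 = 7·3933037 + 4
11: 27531263 = 11·2502842 + 1
13: 27531263 = 13·2117789 + 6
17: 27531263 = 17·1619486 + 1
19: 27531263 = 19·1449013 + 16
23: 27531263 = 23·1197011 + 10
29: 27531263 = 29·949353 + 26
31: 27531263 = 31·888105 + 8
37: 27531263 = 37·744088 + 7
41: 27531263 = 41·671494 + 9
43: 27531263 = 43·640261 + 40
47: 27531263 = 47·585771 + 26
53: 27531263 = 53·519457 + 42
59: 27531263 = 59·466631 + 34
61: 27531263 = 61·451332 + 11
67: 27531263 = 67·410914 + 25
71: 27531263 = 71·387764 + 19
73: 27531263 = 73·377140 + 43
79: 27531263 = 79·348497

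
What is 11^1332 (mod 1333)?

78

11^1 ≡ 11 (mod 1333)
11^2 ≡ 11^2 = 121 ≡ 121 (mod 1333)
11^4 ≡ 121^2 = 14641 ≡ 1311 (mod 1333)
11^8 ≡ 1311^2 = 1718721 ≡ 484 (mod 1333)
11^16 ≡ 484^2 = 234256 ≡ 981 (mod 1333)
11^32 ≡ 981^2 = 962361 ≡ 1268 (mod 1333)
11^64 ≡ 1268^2 = 1607824 ≡ 226 (mod 1333)
11^128 ≡ 226^2 = 51076 ≡ 422 (mod 1333)
11^256 ≡ 422^2 = 178084 ≡ 795 (mod 1333)
11^512 ≡ 795^2 = 632025 ≡ 183 (mod 1333)
11^1024 ≡ 183^2 = 33489 ≡ 164 (mod 1333)
1332 = 1024 + 256 + 32 + 16 + 4 in binary powers of 2.
So 11^1332 ≡ 164 · 795 · 1268 · 981 · 1311 ≡ 78 (mod 1333).
Since 78 ≠ 1, base 11 is a Fermat witness: 1333 is composite.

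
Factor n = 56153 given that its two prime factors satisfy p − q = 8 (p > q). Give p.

Since p = q + 8, we have 56153 = q(q + 8), so q² + 8q − 56153 = 0.
Discriminant: 8² + 4·56153 = 64 + 224612 = 224676; √224676 = 474.
q = (−8 + 474)/2 = 233, and p = q + 8 = 241.
Check: 233 · 241 = 56153.

241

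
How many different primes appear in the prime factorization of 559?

2

559 = 13 · 43
559 = 13 · 43, which has 2 distinct prime factors.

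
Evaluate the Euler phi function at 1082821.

Factor: 1082821 = 71 · 101 · 151.
φ(1082821) = (71−1) · (101−1) · (151−1) = 70 · 100 · 150 = 1050000.

1050000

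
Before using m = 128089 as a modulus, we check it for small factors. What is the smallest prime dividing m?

13

128089 is odd.
Digit sum 28, not divisible by 3.
Ends in 9: not divisible by 5.
7: 128089 = 7·18298 + 3
11: 128089 = 11·11644 + 5
13: 128089 = 13·9853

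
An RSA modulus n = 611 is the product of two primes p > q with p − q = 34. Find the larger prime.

47

Since p = q + 34, we have 611 = q(q + 34), so q² + 34q − 611 = 0.
Discriminant: 34² + 4·611 = 1156 + 2444 = 3600; √3600 = 60.
q = (−34 + 60)/2 = 13, and p = q + 34 = 47.
Check: 13 · 47 = 611.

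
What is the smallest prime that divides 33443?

53

33443 is odd.
Digit sum 17, not divisible by 3.
Ends in 3: not divisible by 5.
7: 33443 = 7·4777 + 4
11: 33443 = 11·3040 + 3
13: 33443 = 13·2572 + 7
17: 33443 = 17·1967 + 4
19: 33443 = 19·1760 + 3
23: 33443 = 23·1454 + 1
29: 33443 = 29·1153 + 6
31: 33443 = 31·1078 + 25
37: 33443 = 37·903 + 32
41: 33443 = 41·815 + 28
43: 33443 = 43·777 + 32
47: 33443 = 47·711 + 26
53: 33443 = 53·631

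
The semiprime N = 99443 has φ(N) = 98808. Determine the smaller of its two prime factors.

277

φ(n) = (p−1)(q−1) = n − (p+q) + 1, so p + q = 99443 − 98808 + 1 = 636.
p and q are the roots of t² − 636t + 99443 = 0.
Discriminant: 636² − 4·99443 = 404496 − 397772 = 6724; √6724 = 82.
q = (636 − 82)/2 = 277, p = (636 + 82)/2 = 359.
Check: 277 · 359 = 99443.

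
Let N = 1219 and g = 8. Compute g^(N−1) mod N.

855

8^1 ≡ 8 (mod 1219)
8^2 ≡ 8^2 = 64 ≡ 64 (mod 1219)
8^4 ≡ 64^2 = 4096 ≡ 439 (mod 1219)
8^8 ≡ 439^2 = 192721 ≡ 119 (mod 1219)
8^16 ≡ 119^2 = 14161 ≡ 752 (mod 1219)
8^32 ≡ 752^2 = 565504 ≡ 1107 (mod 1219)
8^64 ≡ 1107^2 = 1225449 ≡ 354 (mod 1219)
8^128 ≡ 354^2 = 125316 ≡ 978 (mod 1219)
8^256 ≡ 978^2 = 956484 ≡ 788 (mod 1219)
8^512 ≡ 788^2 = 620944 ≡ 473 (mod 1219)
8^1024 ≡ 473^2 = 223729 ≡ 652 (mod 1219)
1218 = 1024 + 128 + 64 + 2 in binary powers of 2.
So 8^1218 ≡ 652 · 978 · 354 · 64 ≡ 855 (mod 1219).
Since 855 ≠ 1, base 8 is a Fermat witness: 1219 is composite.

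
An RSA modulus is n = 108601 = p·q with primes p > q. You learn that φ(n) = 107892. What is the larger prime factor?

φ(n) = (p−1)(q−1) = n − (p+q) + 1, so p + q = 108601 − 107892 + 1 = 710.
p and q are the roots of t² − 710t + 108601 = 0.
Discriminant: 710² − 4·108601 = 504100 − 434404 = 69696; √69696 = 264.
q = (710 − 264)/2 = 223, p = (710 + 264)/2 = 487.
Check: 223 · 487 = 108601.

487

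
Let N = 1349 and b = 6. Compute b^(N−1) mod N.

6^1 ≡ 6 (mod 1349)
6^2 ≡ 6^2 = 36 ≡ 36 (mod 1349)
6^4 ≡ 36^2 = 1296 ≡ 1296 (mod 1349)
6^8 ≡ 1296^2 = 1679616 ≡ 111 (mod 1349)
6^16 ≡ 111^2 = 12321 ≡ 180 (mod 1349)
6^32 ≡ 180^2 = 32400 ≡ 24 (mod 1349)
6^64 ≡ 24^2 = 576 ≡ 576 (mod 1349)
6^128 ≡ 576^2 = 331776 ≡ 1271 (mod 1349)
6^256 ≡ 1271^2 = 1615441 ≡ 688 (mod 1349)
6^512 ≡ 688^2 = 473344 ≡ 1194 (mod 1349)
6^1024 ≡ 1194^2 = 1425636 ≡ 1092 (mod 1349)
1348 = 1024 + 256 + 64 + 4 in binary powers of 2.
So 6^1348 ≡ 1092 · 688 · 576 · 1296 ≡ 161 (mod 1349).
Since 161 ≠ 1, base 6 is a Fermat witness: 1349 is composite.

161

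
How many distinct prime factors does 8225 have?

8225 = 5^2 · 329
329 = 7 · 47
8225 = 5^2 · 7 · 47, which has 3 distinct prime factors.

3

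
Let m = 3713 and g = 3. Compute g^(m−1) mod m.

1447

3^1 ≡ 3 (mod 3713)
3^2 ≡ 3^2 = 9 ≡ 9 (mod 3713)
3^4 ≡ 9^2 = 81 ≡ 81 (mod 3713)
3^8 ≡ 81^2 = 6561 ≡ 2848 (mod 3713)
3^16 ≡ 2848^2 = 8111104 ≡ 1912 (mod 3713)
3^32 ≡ 1912^2 = 3655744 ≡ 2152 (mod 3713)
3^64 ≡ 2152^2 = 4631104 ≡ 993 (mod 3713)
3^128 ≡ 993^2 = 986049 ≡ 2104 (mod 3713)
3^256 ≡ 2104^2 = 4426816 ≡ 920 (mod 3713)
3^512 ≡ 920^2 = 846400 ≡ 3549 (mod 3713)
3^1024 ≡ 3549^2 = 12595401 ≡ 905 (mod 3713)
3^2048 ≡ 905^2 = 819025 ≡ 2165 (mod 3713)
3712 = 2048 + 1024 + 512 + 128 in binary powers of 2.
So 3^3712 ≡ 2165 · 905 · 3549 · 2104 ≡ 1447 (mod 3713).
Since 1447 ≠ 1, base 3 is a Fermat witness: 3713 is composite.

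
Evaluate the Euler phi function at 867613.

833040

Factor: 867613 = 37 · 131 · 179.
φ(867613) = (37−1) · (131−1) · (179−1) = 36 · 130 · 178 = 833040.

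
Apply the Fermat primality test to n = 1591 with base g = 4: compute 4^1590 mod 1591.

4^1 ≡ 4 (mod 1591)
4^2 ≡ 4^2 = 16 ≡ 16 (mod 1591)
4^4 ≡ 16^2 = 256 ≡ 256 (mod 1591)
4^8 ≡ 256^2 = 65536 ≡ 305 (mod 1591)
4^16 ≡ 305^2 = 93025 ≡ 747 (mod 1591)
4^32 ≡ 747^2 = 558009 ≡ 1159 (mod 1591)
4^64 ≡ 1159^2 = 1343281 ≡ 477 (mod 1591)
4^128 ≡ 477^2 = 227529 ≡ 16 (mod 1591)
4^256 ≡ 16^2 = 256 ≡ 256 (mod 1591)
4^512 ≡ 256^2 = 65536 ≡ 305 (mod 1591)
4^1024 ≡ 305^2 = 93025 ≡ 747 (mod 1591)
1590 = 1024 + 512 + 32 + 16 + 4 + 2 in binary powers of 2.
So 4^1590 ≡ 747 · 305 · 1159 · 747 · 256 · 16 ≡ 692 (mod 1591).
Since 692 ≠ 1, base 4 is a Fermat witness: 1591 is composite.

692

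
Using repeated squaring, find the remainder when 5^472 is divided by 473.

454

5^1 ≡ 5 (mod 473)
5^2 ≡ 5^2 = 25 ≡ 25 (mod 473)
5^4 ≡ 25^2 = 625 ≡ 152 (mod 473)
5^8 ≡ 152^2 = 23104 ≡ 400 (mod 473)
5^16 ≡ 400^2 = 160000 ≡ 126 (mod 473)
5^32 ≡ 126^2 = 15876 ≡ 267 (mod 473)
5^64 ≡ 267^2 = 71289 ≡ 339 (mod 473)
5^128 ≡ 339^2 = 114921 ≡ 455 (mod 473)
5^256 ≡ 455^2 = 207025 ≡ 324 (mod 473)
472 = 256 + 128 + 64 + 16 + 8 in binary powers of 2.
So 5^472 ≡ 324 · 455 · 339 · 126 · 400 ≡ 454 (mod 473).
Since 454 ≠ 1, base 5 is a Fermat witness: 473 is composite.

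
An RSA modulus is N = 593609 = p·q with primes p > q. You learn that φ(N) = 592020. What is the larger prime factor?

φ(n) = (p−1)(q−1) = n − (p+q) + 1, so p + q = 593609 − 592020 + 1 = 1590.
p and q are the roots of t² − 1590t + 593609 = 0.
Discriminant: 1590² − 4·593609 = 2528100 − 2374436 = 153664; √153664 = 392.
q = (1590 − 392)/2 = 599, p = (1590 + 392)/2 = 991.
Check: 599 · 991 = 593609.

991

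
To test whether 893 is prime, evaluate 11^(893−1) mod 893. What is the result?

11^1 ≡ 11 (mod 893)
11^2 ≡ 11^2 = 121 ≡ 121 (mod 893)
11^4 ≡ 121^2 = 14641 ≡ 353 (mod 893)
11^8 ≡ 353^2 = 124609 ≡ 482 (mod 893)
11^16 ≡ 482^2 = 232324 ≡ 144 (mod 893)
11^32 ≡ 144^2 = 20736 ≡ 197 (mod 893)
11^64 ≡ 197^2 = 38809 ≡ 410 (mod 893)
11^128 ≡ 410^2 = 168100 ≡ 216 (mod 893)
11^256 ≡ 216^2 = 46656 ≡ 220 (mod 893)
11^512 ≡ 220^2 = 48400 ≡ 178 (mod 893)
892 = 512 + 256 + 64 + 32 + 16 + 8 + 4 in binary powers of 2.
So 11^892 ≡ 178 · 220 · 410 · 197 · 144 · 482 · 353 ≡ 410 (mod 893).
Since 410 ≠ 1, base 11 is a Fermat witness: 893 is composite.

410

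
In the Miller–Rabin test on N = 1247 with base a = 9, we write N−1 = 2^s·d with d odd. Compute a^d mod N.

1247 − 1 = 1246 = 2^1 · 623, so d = 623.
9^1 ≡ 9 (mod 1247)
9^2 ≡ 9^2 = 81 ≡ 81 (mod 1247)
9^4 ≡ 81^2 = 6561 ≡ 326 (mod 1247)
9^8 ≡ 326^2 = 106276 ≡ 281 (mod 1247)
9^16 ≡ 281^2 = 78961 ≡ 400 (mod 1247)
9^32 ≡ 400^2 = 160000 ≡ 384 (mod 1247)
9^64 ≡ 384^2 = 147456 ≡ 310 (mod 1247)
9^128 ≡ 310^2 = 96100 ≡ 81 (mod 1247)
9^256 ≡ 81^2 = 6561 ≡ 326 (mod 1247)
9^512 ≡ 326^2 = 106276 ≡ 281 (mod 1247)
623 = 512 + 64 + 32 + 8 + 4 + 2 + 1 in binary powers of 2.
So 9^623 ≡ 281 · 310 · 384 · 281 · 326 · 81 · 9 ≡ 608 (mod 1247).
Squaring chain: 608; never reaches −1, so base 9 is a Miller–Rabin witness that 1247 is composite.

608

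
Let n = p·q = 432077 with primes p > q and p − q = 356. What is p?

859

Since p = q + 356, we have 432077 = q(q + 356), so q² + 356q − 432077 = 0.
Discriminant: 356² + 4·432077 = 126736 + 1728308 = 1855044; √1855044 = 1362.
q = (−356 + 1362)/2 = 503, and p = q + 356 = 859.
Check: 503 · 859 = 432077.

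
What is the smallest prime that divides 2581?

29

2581 is odd.
Digit sum 16, not divisible by 3.
Ends in 1: not divisible by 5.
7: 2581 = 7·368 + 5
11: 2581 = 11·234 + 7
13: 2581 = 13·198 + 7
17: 2581 = 17·151 + 14
19: 2581 = 19·135 + 16
23: 2581 = 23·112 + 5
29: 2581 = 29·89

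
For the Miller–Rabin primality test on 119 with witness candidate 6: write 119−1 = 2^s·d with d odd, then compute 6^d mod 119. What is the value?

119 − 1 = 118 = 2^1 · 59, so d = 59.
6^1 ≡ 6 (mod 119)
6^2 ≡ 6^2 = 36 ≡ 36 (mod 119)
6^4 ≡ 36^2 = 1296 ≡ 106 (mod 119)
6^8 ≡ 106^2 = 11236 ≡ 50 (mod 119)
6^16 ≡ 50^2 = 2500 ≡ 1 (mod 119)
6^32 ≡ 1^2 = 1 ≡ 1 (mod 119)
59 = 32 + 16 + 8 + 2 + 1 in binary powers of 2.
So 6^59 ≡ 1 · 1 · 50 · 36 · 6 ≡ 90 (mod 119).
Squaring chain: 90; never reaches −1, so base 6 is a Miller–Rabin witness that 119 is composite.

90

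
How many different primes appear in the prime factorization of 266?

3

266 = 2 · 133
133 = 7 · 19
266 = 2 · 7 · 19, which has 3 distinct prime factors.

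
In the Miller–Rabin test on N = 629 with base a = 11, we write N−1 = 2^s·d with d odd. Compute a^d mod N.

629 − 1 = 628 = 2^2 · 157, so d = 157.
11^1 ≡ 11 (mod 629)
11^2 ≡ 11^2 = 121 ≡ 121 (mod 629)
11^4 ≡ 121^2 = 14641 ≡ 174 (mod 629)
11^8 ≡ 174^2 = 30276 ≡ 84 (mod 629)
11^16 ≡ 84^2 = 7056 ≡ 137 (mod 629)
11^32 ≡ 137^2 = 18769 ≡ 528 (mod 629)
11^64 ≡ 528^2 = 278784 ≡ 137 (mod 629)
11^128 ≡ 137^2 = 18769 ≡ 528 (mod 629)
157 = 128 + 16 + 8 + 4 + 1 in binary powers of 2.
So 11^157 ≡ 528 · 137 · 84 · 174 · 11 ≡ 381 (mod 629).
Squaring chain: 381 → 491; never reaches −1, so base 11 is a Miller–Rabin witness that 629 is composite.

381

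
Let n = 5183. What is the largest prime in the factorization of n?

73

5183 = 71 · 73
73 is prime.
So 5183 = 71 · 73; the largest prime factor is 73.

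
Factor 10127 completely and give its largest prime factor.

41

10127 = 13 · 779
779 = 19 · 41
41 is prime.
So 10127 = 13 · 19 · 41; the largest prime factor is 41.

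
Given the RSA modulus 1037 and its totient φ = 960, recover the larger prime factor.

61

φ(n) = (p−1)(q−1) = n − (p+q) + 1, so p + q = 1037 − 960 + 1 = 78.
p and q are the roots of t² − 78t + 1037 = 0.
Discriminant: 78² − 4·1037 = 6084 − 4148 = 1936; √1936 = 44.
q = (78 − 44)/2 = 17, p = (78 + 44)/2 = 61.
Check: 17 · 61 = 1037.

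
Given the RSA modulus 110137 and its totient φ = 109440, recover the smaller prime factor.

241

φ(n) = (p−1)(q−1) = n − (p+q) + 1, so p + q = 110137 − 109440 + 1 = 698.
p and q are the roots of t² − 698t + 110137 = 0.
Discriminant: 698² − 4·110137 = 487204 − 440548 = 46656; √46656 = 216.
q = (698 − 216)/2 = 241, p = (698 + 216)/2 = 457.
Check: 241 · 457 = 110137.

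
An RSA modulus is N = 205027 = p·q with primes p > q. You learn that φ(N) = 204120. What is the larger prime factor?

487

φ(n) = (p−1)(q−1) = n − (p+q) + 1, so p + q = 205027 − 204120 + 1 = 908.
p and q are the roots of t² − 908t + 205027 = 0.
Discriminant: 908² − 4·205027 = 824464 − 820108 = 4356; √4356 = 66.
q = (908 − 66)/2 = 421, p = (908 + 66)/2 = 487.
Check: 421 · 487 = 205027.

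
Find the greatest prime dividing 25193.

61

25193 = 7 · 3599
3599 = 59 · 61
61 is prime.
So 25193 = 7 · 59 · 61; the largest prime factor is 61.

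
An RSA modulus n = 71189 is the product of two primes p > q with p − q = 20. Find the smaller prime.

257

Since p = q + 20, we have 71189 = q(q + 20), so q² + 20q − 71189 = 0.
Discriminant: 20² + 4·71189 = 400 + 284756 = 285156; √285156 = 534.
q = (−20 + 534)/2 = 257, and p = q + 20 = 277.
Check: 257 · 277 = 71189.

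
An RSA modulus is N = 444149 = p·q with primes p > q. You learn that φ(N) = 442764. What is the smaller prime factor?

φ(n) = (p−1)(q−1) = n − (p+q) + 1, so p + q = 444149 − 442764 + 1 = 1386.
p and q are the roots of t² − 1386t + 444149 = 0.
Discriminant: 1386² − 4·444149 = 1920996 − 1776596 = 144400; √144400 = 380.
q = (1386 − 380)/2 = 503, p = (1386 + 380)/2 = 883.
Check: 503 · 883 = 444149.

503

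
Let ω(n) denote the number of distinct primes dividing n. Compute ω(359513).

4

359513 = 7^2 · 7337
7337 = 11 · 667
667 = 23 · 29
359513 = 7^2 · 11 · 23 · 29, which has 4 distinct prime factors.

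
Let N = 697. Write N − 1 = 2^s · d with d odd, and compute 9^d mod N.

155

697 − 1 = 696 = 2^3 · 87, so d = 87.
9^1 ≡ 9 (mod 697)
9^2 ≡ 9^2 = 81 ≡ 81 (mod 697)
9^4 ≡ 81^2 = 6561 ≡ 288 (mod 697)
9^8 ≡ 288^2 = 82944 ≡ 1 (mod 697)
9^16 ≡ 1^2 = 1 ≡ 1 (mod 697)
9^32 ≡ 1^2 = 1 ≡ 1 (mod 697)
9^64 ≡ 1^2 = 1 ≡ 1 (mod 697)
87 = 64 + 16 + 4 + 2 + 1 in binary powers of 2.
So 9^87 ≡ 1 · 1 · 288 · 81 · 9 ≡ 155 (mod 697).
Squaring chain: 155 → 327 → 288; never reaches −1, so base 9 is a Miller–Rabin witness that 697 is composite.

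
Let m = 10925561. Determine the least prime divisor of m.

59

10925561 is odd.
Digit sum 29, not divisible by 3.
Ends in 1: not divisible by 5.
7: 10925561 = 7·1560794 + 3
11: 10925561 = 11·993232 + 9
13: 10925561 = 13·840427 + 10
17: 10925561 = 17·642680 + 1
19: 10925561 = 19·575029 + 10
23: 10925561 = 23·475024 + 9
29: 10925561 = 29·376743 + 14
31: 10925561 = 31·352437 + 14
37: 10925561 = 37·295285 + 16
41: 10925561 = 41·266477 + 4
43: 10925561 = 43·254082 + 35
47: 10925561 = 47·232458 + 35
53: 10925561 = 53·206142 + 35
59: 10925561 = 59·185179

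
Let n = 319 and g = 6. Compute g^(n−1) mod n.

103

6^1 ≡ 6 (mod 319)
6^2 ≡ 6^2 = 36 ≡ 36 (mod 319)
6^4 ≡ 36^2 = 1296 ≡ 20 (mod 319)
6^8 ≡ 20^2 = 400 ≡ 81 (mod 319)
6^16 ≡ 81^2 = 6561 ≡ 181 (mod 319)
6^32 ≡ 181^2 = 32761 ≡ 223 (mod 319)
6^64 ≡ 223^2 = 49729 ≡ 284 (mod 319)
6^128 ≡ 284^2 = 80656 ≡ 268 (mod 319)
6^256 ≡ 268^2 = 71824 ≡ 49 (mod 319)
318 = 256 + 32 + 16 + 8 + 4 + 2 in binary powers of 2.
So 6^318 ≡ 49 · 223 · 181 · 81 · 20 · 36 ≡ 103 (mod 319).
Since 103 ≠ 1, base 6 is a Fermat witness: 319 is composite.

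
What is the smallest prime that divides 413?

413 is odd.
Digit sum 8, not divisible by 3.
Ends in 3: not divisible by 5.
7: 413 = 7·59

7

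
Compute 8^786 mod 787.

8^1 ≡ 8 (mod 787)
8^2 ≡ 8^2 = 64 ≡ 64 (mod 787)
8^4 ≡ 64^2 = 4096 ≡ 161 (mod 787)
8^8 ≡ 161^2 = 25921 ≡ 737 (mod 787)
8^16 ≡ 737^2 = 543169 ≡ 139 (mod 787)
8^32 ≡ 139^2 = 19321 ≡ 433 (mod 787)
8^64 ≡ 433^2 = 187489 ≡ 183 (mod 787)
8^128 ≡ 183^2 = 33489 ≡ 435 (mod 787)
8^256 ≡ 435^2 = 189225 ≡ 345 (mod 787)
8^512 ≡ 345^2 = 119025 ≡ 188 (mod 787)
786 = 512 + 256 + 16 + 2 in binary powers of 2.
So 8^786 ≡ 188 · 345 · 139 · 64 ≡ 1 (mod 787).
Since the result is 1, base 8 gives no evidence that 787 is composite.

1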